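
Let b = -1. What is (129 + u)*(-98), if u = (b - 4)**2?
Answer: -15092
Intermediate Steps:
u = 25 (u = (-1 - 4)**2 = (-5)**2 = 25)
(129 + u)*(-98) = (129 + 25)*(-98) = 154*(-98) = -15092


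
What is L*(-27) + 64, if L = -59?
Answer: 1657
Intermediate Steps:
L*(-27) + 64 = -59*(-27) + 64 = 1593 + 64 = 1657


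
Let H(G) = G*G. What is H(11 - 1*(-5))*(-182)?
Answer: -46592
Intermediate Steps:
H(G) = G²
H(11 - 1*(-5))*(-182) = (11 - 1*(-5))²*(-182) = (11 + 5)²*(-182) = 16²*(-182) = 256*(-182) = -46592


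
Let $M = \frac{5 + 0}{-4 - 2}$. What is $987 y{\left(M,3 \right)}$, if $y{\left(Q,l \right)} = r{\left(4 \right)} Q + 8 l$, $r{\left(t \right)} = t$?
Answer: $20398$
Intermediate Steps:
$M = - \frac{5}{6}$ ($M = \frac{5}{-6} = 5 \left(- \frac{1}{6}\right) = - \frac{5}{6} \approx -0.83333$)
$y{\left(Q,l \right)} = 4 Q + 8 l$
$987 y{\left(M,3 \right)} = 987 \left(4 \left(- \frac{5}{6}\right) + 8 \cdot 3\right) = 987 \left(- \frac{10}{3} + 24\right) = 987 \cdot \frac{62}{3} = 20398$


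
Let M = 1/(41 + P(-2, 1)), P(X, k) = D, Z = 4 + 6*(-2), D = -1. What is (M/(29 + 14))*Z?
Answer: -1/215 ≈ -0.0046512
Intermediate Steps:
Z = -8 (Z = 4 - 12 = -8)
P(X, k) = -1
M = 1/40 (M = 1/(41 - 1) = 1/40 ≈ 0.025000)
(M/(29 + 14))*Z = ((1/40)/(29 + 14))*(-8) = ((1/40)/43)*(-8) = ((1/43)*(1/40))*(-8) = (1/1720)*(-8) = -1/215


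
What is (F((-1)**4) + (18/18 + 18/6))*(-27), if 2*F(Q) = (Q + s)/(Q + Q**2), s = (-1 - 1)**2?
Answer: -567/4 ≈ -141.75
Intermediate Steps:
s = 4 (s = (-2)**2 = 4)
F(Q) = (4 + Q)/(2*(Q + Q**2)) (F(Q) = ((Q + 4)/(Q + Q**2))/2 = ((4 + Q)/(Q + Q**2))/2 = (4 + Q)/(2*(Q + Q**2)))
(F((-1)**4) + (18/18 + 18/6))*(-27) = ((4 + (-1)**4)/(2*((-1)**4)*(1 + (-1)**4)) + (18/18 + 18/6))*(-27) = ((1/2)*(4 + 1)/(1*(1 + 1)) + (18*(1/18) + 18*(1/6)))*(-27) = ((1/2)*1*5/2 + (1 + 3))*(-27) = ((1/2)*1*(1/2)*5 + 4)*(-27) = (5/4 + 4)*(-27) = (21/4)*(-27) = -567/4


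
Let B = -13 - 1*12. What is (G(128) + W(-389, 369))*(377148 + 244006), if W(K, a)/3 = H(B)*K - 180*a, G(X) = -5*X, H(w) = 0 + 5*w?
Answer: -33557844850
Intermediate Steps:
B = -25 (B = -13 - 12 = -25)
H(w) = 5*w
W(K, a) = -540*a - 375*K (W(K, a) = 3*((5*(-25))*K - 180*a) = 3*(-125*K - 180*a) = 3*(-180*a - 125*K) = -540*a - 375*K)
(G(128) + W(-389, 369))*(377148 + 244006) = (-5*128 + (-540*369 - 375*(-389)))*(377148 + 244006) = (-640 + (-199260 + 145875))*621154 = (-640 - 53385)*621154 = -54025*621154 = -33557844850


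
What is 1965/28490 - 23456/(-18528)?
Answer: 4404181/3299142 ≈ 1.3349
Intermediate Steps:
1965/28490 - 23456/(-18528) = 1965*(1/28490) - 23456*(-1/18528) = 393/5698 + 733/579 = 4404181/3299142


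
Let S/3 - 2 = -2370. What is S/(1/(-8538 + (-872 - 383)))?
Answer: 69569472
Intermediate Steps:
S = -7104 (S = 6 + 3*(-2370) = 6 - 7110 = -7104)
S/(1/(-8538 + (-872 - 383))) = -7104/(1/(-8538 + (-872 - 383))) = -7104/(1/(-8538 - 1255)) = -7104/(1/(-9793)) = -7104/(-1/9793) = -7104*(-9793) = 69569472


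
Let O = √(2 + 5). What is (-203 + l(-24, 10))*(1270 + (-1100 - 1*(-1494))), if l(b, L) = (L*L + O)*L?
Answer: 1326208 + 16640*√7 ≈ 1.3702e+6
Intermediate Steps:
O = √7 ≈ 2.6458
l(b, L) = L*(√7 + L²) (l(b, L) = (L*L + √7)*L = (L² + √7)*L = (√7 + L²)*L = L*(√7 + L²))
(-203 + l(-24, 10))*(1270 + (-1100 - 1*(-1494))) = (-203 + 10*(√7 + 10²))*(1270 + (-1100 - 1*(-1494))) = (-203 + 10*(√7 + 100))*(1270 + (-1100 + 1494)) = (-203 + 10*(100 + √7))*(1270 + 394) = (-203 + (1000 + 10*√7))*1664 = (797 + 10*√7)*1664 = 1326208 + 16640*√7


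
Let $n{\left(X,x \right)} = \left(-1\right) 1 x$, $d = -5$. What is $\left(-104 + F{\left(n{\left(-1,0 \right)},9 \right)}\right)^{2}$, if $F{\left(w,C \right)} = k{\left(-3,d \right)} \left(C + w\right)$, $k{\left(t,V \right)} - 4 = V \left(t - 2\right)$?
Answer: $24649$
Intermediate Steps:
$k{\left(t,V \right)} = 4 + V \left(-2 + t\right)$ ($k{\left(t,V \right)} = 4 + V \left(t - 2\right) = 4 + V \left(-2 + t\right)$)
$n{\left(X,x \right)} = - x$
$F{\left(w,C \right)} = 29 C + 29 w$ ($F{\left(w,C \right)} = \left(4 - -10 - -15\right) \left(C + w\right) = \left(4 + 10 + 15\right) \left(C + w\right) = 29 \left(C + w\right) = 29 C + 29 w$)
$\left(-104 + F{\left(n{\left(-1,0 \right)},9 \right)}\right)^{2} = \left(-104 + \left(29 \cdot 9 + 29 \left(\left(-1\right) 0\right)\right)\right)^{2} = \left(-104 + \left(261 + 29 \cdot 0\right)\right)^{2} = \left(-104 + \left(261 + 0\right)\right)^{2} = \left(-104 + 261\right)^{2} = 157^{2} = 24649$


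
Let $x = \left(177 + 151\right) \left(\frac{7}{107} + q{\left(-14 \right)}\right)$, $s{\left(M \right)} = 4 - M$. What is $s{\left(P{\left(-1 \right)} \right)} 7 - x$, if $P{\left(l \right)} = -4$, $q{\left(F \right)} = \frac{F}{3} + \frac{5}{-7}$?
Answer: $\frac{4043464}{2247} \approx 1799.5$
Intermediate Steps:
$q{\left(F \right)} = - \frac{5}{7} + \frac{F}{3}$ ($q{\left(F \right)} = F \frac{1}{3} + 5 \left(- \frac{1}{7}\right) = \frac{F}{3} - \frac{5}{7} = - \frac{5}{7} + \frac{F}{3}$)
$x = - \frac{3917632}{2247}$ ($x = \left(177 + 151\right) \left(\frac{7}{107} + \left(- \frac{5}{7} + \frac{1}{3} \left(-14\right)\right)\right) = 328 \left(7 \cdot \frac{1}{107} - \frac{113}{21}\right) = 328 \left(\frac{7}{107} - \frac{113}{21}\right) = 328 \left(- \frac{11944}{2247}\right) = - \frac{3917632}{2247} \approx -1743.5$)
$s{\left(P{\left(-1 \right)} \right)} 7 - x = \left(4 - -4\right) 7 - - \frac{3917632}{2247} = \left(4 + 4\right) 7 + \frac{3917632}{2247} = 8 \cdot 7 + \frac{3917632}{2247} = 56 + \frac{3917632}{2247} = \frac{4043464}{2247}$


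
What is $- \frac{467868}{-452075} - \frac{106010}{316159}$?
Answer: $\frac{99996208262}{142927579925} \approx 0.69963$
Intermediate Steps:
$- \frac{467868}{-452075} - \frac{106010}{316159} = \left(-467868\right) \left(- \frac{1}{452075}\right) - \frac{106010}{316159} = \frac{467868}{452075} - \frac{106010}{316159} = \frac{99996208262}{142927579925}$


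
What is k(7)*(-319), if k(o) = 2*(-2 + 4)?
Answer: -1276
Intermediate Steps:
k(o) = 4 (k(o) = 2*2 = 4)
k(7)*(-319) = 4*(-319) = -1276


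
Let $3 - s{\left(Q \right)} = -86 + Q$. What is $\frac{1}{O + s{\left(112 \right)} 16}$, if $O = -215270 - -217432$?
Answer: $\frac{1}{1794} \approx 0.00055741$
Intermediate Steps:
$s{\left(Q \right)} = 89 - Q$ ($s{\left(Q \right)} = 3 - \left(-86 + Q\right) = 89 - Q$)
$O = 2162$ ($O = -215270 + 217432 = 2162$)
$\frac{1}{O + s{\left(112 \right)} 16} = \frac{1}{2162 + \left(89 - 112\right) 16} = \frac{1}{2162 - 368} = \frac{1}{1794}$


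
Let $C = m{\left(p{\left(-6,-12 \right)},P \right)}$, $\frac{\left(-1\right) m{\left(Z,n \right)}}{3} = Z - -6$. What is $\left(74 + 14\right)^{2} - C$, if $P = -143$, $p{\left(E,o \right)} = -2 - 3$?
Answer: $7747$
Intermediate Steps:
$p{\left(E,o \right)} = -5$
$m{\left(Z,n \right)} = -18 - 3 Z$ ($m{\left(Z,n \right)} = - 3 \left(Z - -6\right) = - 3 \left(Z + 6\right) = - 3 \left(6 + Z\right) = -18 - 3 Z$)
$C = -3$ ($C = -18 - -15 = -18 + 15 = -3$)
$\left(74 + 14\right)^{2} - C = \left(74 + 14\right)^{2} - -3 = 88^{2} + 3 = 7744 + 3 = 7747$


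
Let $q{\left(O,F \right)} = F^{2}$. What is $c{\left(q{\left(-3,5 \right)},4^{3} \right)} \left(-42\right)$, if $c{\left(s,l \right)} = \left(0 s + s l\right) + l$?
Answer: $-69888$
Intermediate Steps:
$c{\left(s,l \right)} = l + l s$ ($c{\left(s,l \right)} = \left(0 + l s\right) + l = l s + l = l + l s$)
$c{\left(q{\left(-3,5 \right)},4^{3} \right)} \left(-42\right) = 4^{3} \left(1 + 5^{2}\right) \left(-42\right) = 64 \left(1 + 25\right) \left(-42\right) = 64 \cdot 26 \left(-42\right) = 1664 \left(-42\right) = -69888$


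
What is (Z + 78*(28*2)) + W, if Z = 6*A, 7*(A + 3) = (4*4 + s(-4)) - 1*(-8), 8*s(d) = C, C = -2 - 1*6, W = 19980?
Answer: 170448/7 ≈ 24350.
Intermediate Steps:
C = -8 (C = -2 - 6 = -8)
s(d) = -1 (s(d) = (⅛)*(-8) = -1)
A = 2/7 (A = -3 + ((4*4 - 1) - 1*(-8))/7 = -3 + ((16 - 1) + 8)/7 = -3 + (15 + 8)/7 = -3 + (⅐)*23 = -3 + 23/7 = 2/7 ≈ 0.28571)
Z = 12/7 (Z = 6*(2/7) = 12/7 ≈ 1.7143)
(Z + 78*(28*2)) + W = (12/7 + 78*(28*2)) + 19980 = (12/7 + 78*56) + 19980 = (12/7 + 4368) + 19980 = 30588/7 + 19980 = 170448/7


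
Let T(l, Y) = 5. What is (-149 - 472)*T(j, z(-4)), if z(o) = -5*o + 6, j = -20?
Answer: -3105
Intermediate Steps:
z(o) = 6 - 5*o
(-149 - 472)*T(j, z(-4)) = (-149 - 472)*5 = -621*5 = -3105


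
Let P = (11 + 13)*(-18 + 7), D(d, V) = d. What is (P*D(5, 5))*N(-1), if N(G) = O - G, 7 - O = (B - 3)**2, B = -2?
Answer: 22440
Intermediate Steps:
O = -18 (O = 7 - (-2 - 3)**2 = 7 - 1*(-5)**2 = 7 - 1*25 = 7 - 25 = -18)
N(G) = -18 - G
P = -264 (P = 24*(-11) = -264)
(P*D(5, 5))*N(-1) = (-264*5)*(-18 - 1*(-1)) = -1320*(-18 + 1) = -1320*(-17) = 22440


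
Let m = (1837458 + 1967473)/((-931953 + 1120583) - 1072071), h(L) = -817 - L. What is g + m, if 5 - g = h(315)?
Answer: 76974422/67957 ≈ 1132.7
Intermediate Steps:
g = 1137 (g = 5 - (-817 - 1*315) = 5 - (-817 - 315) = 5 - 1*(-1132) = 5 + 1132 = 1137)
m = -292687/67957 (m = 3804931/(188630 - 1072071) = 3804931/(-883441) = 3804931*(-1/883441) = -292687/67957 ≈ -4.3069)
g + m = 1137 - 292687/67957 = 76974422/67957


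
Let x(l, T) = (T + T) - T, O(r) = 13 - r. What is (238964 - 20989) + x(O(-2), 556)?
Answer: 218531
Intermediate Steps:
x(l, T) = T (x(l, T) = 2*T - T = T)
(238964 - 20989) + x(O(-2), 556) = (238964 - 20989) + 556 = 217975 + 556 = 218531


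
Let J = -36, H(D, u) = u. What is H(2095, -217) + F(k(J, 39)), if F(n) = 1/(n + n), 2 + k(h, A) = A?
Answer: -16057/74 ≈ -216.99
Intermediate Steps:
k(h, A) = -2 + A
F(n) = 1/(2*n)
H(2095, -217) + F(k(J, 39)) = -217 + 1/(2*(-2 + 39)) = -217 + (½)/37 = -217 + (½)*(1/37) = -217 + 1/74 = -16057/74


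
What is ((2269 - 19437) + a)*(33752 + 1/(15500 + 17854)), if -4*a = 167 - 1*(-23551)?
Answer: -52004677634755/66708 ≈ -7.7959e+8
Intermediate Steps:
a = -11859/2 (a = -(167 - 1*(-23551))/4 = -(167 + 23551)/4 = -¼*23718 = -11859/2 ≈ -5929.5)
((2269 - 19437) + a)*(33752 + 1/(15500 + 17854)) = ((2269 - 19437) - 11859/2)*(33752 + 1/(15500 + 17854)) = (-17168 - 11859/2)*(33752 + 1/33354) = -46195*(33752 + 1/33354)/2 = -46195/2*1125764209/33354 = -52004677634755/66708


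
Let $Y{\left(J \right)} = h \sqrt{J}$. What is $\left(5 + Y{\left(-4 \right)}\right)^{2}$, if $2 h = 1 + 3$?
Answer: $9 + 40 i \approx 9.0 + 40.0 i$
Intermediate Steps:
$h = 2$ ($h = \frac{1 + 3}{2} = \frac{1}{2} \cdot 4 = 2$)
$Y{\left(J \right)} = 2 \sqrt{J}$
$\left(5 + Y{\left(-4 \right)}\right)^{2} = \left(5 + 2 \sqrt{-4}\right)^{2} = \left(5 + 2 \cdot 2 i\right)^{2} = \left(5 + 4 i\right)^{2}$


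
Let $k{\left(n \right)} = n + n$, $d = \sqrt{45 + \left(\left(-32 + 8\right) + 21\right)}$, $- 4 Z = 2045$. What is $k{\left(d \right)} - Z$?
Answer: $\frac{2045}{4} + 2 \sqrt{42} \approx 524.21$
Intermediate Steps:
$Z = - \frac{2045}{4}$ ($Z = \left(- \frac{1}{4}\right) 2045 = - \frac{2045}{4} \approx -511.25$)
$d = \sqrt{42}$ ($d = \sqrt{45 + \left(-24 + 21\right)} = \sqrt{45 - 3} = \sqrt{42} \approx 6.4807$)
$k{\left(n \right)} = 2 n$
$k{\left(d \right)} - Z = 2 \sqrt{42} - - \frac{2045}{4} = 2 \sqrt{42} + \frac{2045}{4} = \frac{2045}{4} + 2 \sqrt{42}$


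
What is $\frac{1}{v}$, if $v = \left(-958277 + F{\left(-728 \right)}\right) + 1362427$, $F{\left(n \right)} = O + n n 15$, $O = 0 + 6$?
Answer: $\frac{1}{8353916} \approx 1.197 \cdot 10^{-7}$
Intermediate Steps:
$O = 6$
$F{\left(n \right)} = 6 + 15 n^{2}$ ($F{\left(n \right)} = 6 + n n 15 = 6 + n^{2} \cdot 15 = 6 + 15 n^{2}$)
$v = 8353916$ ($v = \left(-958277 + \left(6 + 15 \left(-728\right)^{2}\right)\right) + 1362427 = \left(-958277 + \left(6 + 15 \cdot 529984\right)\right) + 1362427 = \left(-958277 + \left(6 + 7949760\right)\right) + 1362427 = \left(-958277 + 7949766\right) + 1362427 = 6991489 + 1362427 = 8353916$)
$\frac{1}{v} = \frac{1}{8353916}$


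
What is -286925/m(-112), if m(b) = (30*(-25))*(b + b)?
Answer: -11477/6720 ≈ -1.7079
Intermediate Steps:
m(b) = -1500*b
-286925/m(-112) = -286925/((-1500*(-112))) = -286925/168000 = -286925*1/168000 = -11477/6720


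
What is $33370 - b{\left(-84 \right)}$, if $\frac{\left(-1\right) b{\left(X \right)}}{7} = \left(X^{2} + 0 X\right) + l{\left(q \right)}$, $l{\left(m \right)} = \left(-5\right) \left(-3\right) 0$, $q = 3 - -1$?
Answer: $82762$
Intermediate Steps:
$q = 4$ ($q = 3 + 1 = 4$)
$l{\left(m \right)} = 0$ ($l{\left(m \right)} = 15 \cdot 0 = 0$)
$b{\left(X \right)} = - 7 X^{2}$ ($b{\left(X \right)} = - 7 \left(\left(X^{2} + 0 X\right) + 0\right) = - 7 \left(\left(X^{2} + 0\right) + 0\right) = - 7 \left(X^{2} + 0\right) = - 7 X^{2}$)
$33370 - b{\left(-84 \right)} = 33370 - - 7 \left(-84\right)^{2} = 33370 - \left(-7\right) 7056 = 33370 - -49392 = 33370 + 49392 = 82762$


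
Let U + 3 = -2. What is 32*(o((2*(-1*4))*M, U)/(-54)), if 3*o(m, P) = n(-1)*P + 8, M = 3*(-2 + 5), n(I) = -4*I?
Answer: 64/27 ≈ 2.3704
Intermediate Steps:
M = 9 (M = 3*3 = 9)
U = -5 (U = -3 - 2 = -5)
o(m, P) = 8/3 + 4*P/3 (o(m, P) = ((-4*(-1))*P + 8)/3 = (4*P + 8)/3 = (8 + 4*P)/3 = 8/3 + 4*P/3)
32*(o((2*(-1*4))*M, U)/(-54)) = 32*((8/3 + (4/3)*(-5))/(-54)) = 32*((8/3 - 20/3)*(-1/54)) = 32*(-4*(-1/54)) = 32*(2/27) = 64/27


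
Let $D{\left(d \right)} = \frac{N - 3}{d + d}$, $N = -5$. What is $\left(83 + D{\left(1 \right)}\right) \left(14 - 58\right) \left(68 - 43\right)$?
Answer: $-86900$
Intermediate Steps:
$D{\left(d \right)} = - \frac{4}{d}$ ($D{\left(d \right)} = \frac{-5 - 3}{d + d} = - \frac{8}{2 d} = - 8 \frac{1}{2 d} = - \frac{4}{d}$)
$\left(83 + D{\left(1 \right)}\right) \left(14 - 58\right) \left(68 - 43\right) = \left(83 - \frac{4}{1}\right) \left(14 - 58\right) \left(68 - 43\right) = \left(83 - 4\right) \left(\left(-44\right) 25\right) = \left(83 - 4\right) \left(-1100\right) = 79 \left(-1100\right) = -86900$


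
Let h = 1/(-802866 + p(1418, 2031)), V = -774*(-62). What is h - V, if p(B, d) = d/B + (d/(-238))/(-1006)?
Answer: -6540276519625702624/136289833280319 ≈ -47988.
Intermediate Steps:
V = 47988
p(B, d) = d/239428 + d/B (p(B, d) = d/B + (d*(-1/238))*(-1/1006) = d/B - d/238*(-1/1006) = d/B + d/239428 = d/239428 + d/B)
h = -169754452/136289833280319 (h = 1/(-802866 + ((1/239428)*2031 + 2031/1418)) = 1/(-802866 + (2031/239428 + 2031*(1/1418))) = 1/(-802866 + (2031/239428 + 2031/1418)) = 1/(-802866 + 244579113/169754452) = 1/(-136289833280319/169754452) = -169754452/136289833280319 ≈ -1.2455e-6)
h - V = -169754452/136289833280319 - 1*47988 = -169754452/136289833280319 - 47988 = -6540276519625702624/136289833280319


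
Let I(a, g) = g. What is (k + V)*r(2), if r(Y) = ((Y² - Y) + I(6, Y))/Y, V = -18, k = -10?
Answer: -56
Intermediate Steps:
r(Y) = Y (r(Y) = ((Y² - Y) + Y)/Y = Y²/Y = Y)
(k + V)*r(2) = (-10 - 18)*2 = -28*2 = -56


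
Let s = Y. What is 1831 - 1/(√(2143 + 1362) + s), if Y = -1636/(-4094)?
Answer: 26890092248297/14686013421 - 4190209*√3505/14686013421 ≈ 1831.0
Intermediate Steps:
Y = 818/2047 (Y = -1636*(-1/4094) = 818/2047 ≈ 0.39961)
s = 818/2047 ≈ 0.39961
1831 - 1/(√(2143 + 1362) + s) = 1831 - 1/(√(2143 + 1362) + 818/2047) = 1831 - 1/(√3505 + 818/2047) = 1831 - 1/(818/2047 + √3505)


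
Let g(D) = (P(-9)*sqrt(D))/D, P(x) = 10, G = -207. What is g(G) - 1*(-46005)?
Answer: 46005 - 10*I*sqrt(23)/69 ≈ 46005.0 - 0.69505*I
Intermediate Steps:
g(D) = 10/sqrt(D) (g(D) = (10*sqrt(D))/D = 10/sqrt(D))
g(G) - 1*(-46005) = 10/sqrt(-207) - 1*(-46005) = 10*(-I*sqrt(23)/69) + 46005 = -10*I*sqrt(23)/69 + 46005 = 46005 - 10*I*sqrt(23)/69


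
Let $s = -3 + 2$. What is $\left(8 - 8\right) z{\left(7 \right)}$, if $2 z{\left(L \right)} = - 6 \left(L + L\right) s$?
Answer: $0$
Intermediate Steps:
$s = -1$
$z{\left(L \right)} = 6 L$ ($z{\left(L \right)} = \frac{- 6 \left(L + L\right) \left(-1\right)}{2} = \frac{- 6 \cdot 2 L \left(-1\right)}{2} = \frac{- 12 L \left(-1\right)}{2} = \frac{12 L}{2} = 6 L$)
$\left(8 - 8\right) z{\left(7 \right)} = \left(8 - 8\right) 6 \cdot 7 = \left(8 - 8\right) 42 = 0 \cdot 42 = 0$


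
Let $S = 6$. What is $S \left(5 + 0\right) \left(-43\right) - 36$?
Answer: $-1326$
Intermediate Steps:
$S \left(5 + 0\right) \left(-43\right) - 36 = 6 \left(5 + 0\right) \left(-43\right) - 36 = 6 \cdot 5 \left(-43\right) - 36 = 30 \left(-43\right) - 36 = -1290 - 36 = -1326$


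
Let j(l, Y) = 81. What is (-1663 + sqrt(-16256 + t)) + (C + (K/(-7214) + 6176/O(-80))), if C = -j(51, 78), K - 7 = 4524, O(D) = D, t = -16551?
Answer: -65713339/36070 + I*sqrt(32807) ≈ -1821.8 + 181.13*I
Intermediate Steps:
K = 4531 (K = 7 + 4524 = 4531)
C = -81 (C = -1*81 = -81)
(-1663 + sqrt(-16256 + t)) + (C + (K/(-7214) + 6176/O(-80))) = (-1663 + sqrt(-16256 - 16551)) + (-81 + (4531/(-7214) + 6176/(-80))) = (-1663 + sqrt(-32807)) + (-81 + (4531*(-1/7214) + 6176*(-1/80))) = (-1663 + I*sqrt(32807)) + (-81 + (-4531/7214 - 386/5)) = (-1663 + I*sqrt(32807)) + (-81 - 2807259/36070) = (-1663 + I*sqrt(32807)) - 5728929/36070 = -65713339/36070 + I*sqrt(32807)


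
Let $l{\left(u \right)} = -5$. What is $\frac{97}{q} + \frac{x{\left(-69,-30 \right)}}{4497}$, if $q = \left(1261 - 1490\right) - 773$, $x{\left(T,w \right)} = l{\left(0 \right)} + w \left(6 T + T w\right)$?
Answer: $- \frac{16740193}{1501998} \approx -11.145$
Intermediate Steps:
$x{\left(T,w \right)} = -5 + w \left(6 T + T w\right)$
$q = -1002$ ($q = -229 - 773 = -1002$)
$\frac{97}{q} + \frac{x{\left(-69,-30 \right)}}{4497} = \frac{97}{-1002} + \frac{-5 - 69 \left(-30\right)^{2} + 6 \left(-69\right) \left(-30\right)}{4497} = 97 \left(- \frac{1}{1002}\right) + \left(-5 - 62100 + 12420\right) \frac{1}{4497} = - \frac{97}{1002} + \left(-5 - 62100 + 12420\right) \frac{1}{4497} = - \frac{97}{1002} - \frac{49685}{4497} = - \frac{16740193}{1501998}$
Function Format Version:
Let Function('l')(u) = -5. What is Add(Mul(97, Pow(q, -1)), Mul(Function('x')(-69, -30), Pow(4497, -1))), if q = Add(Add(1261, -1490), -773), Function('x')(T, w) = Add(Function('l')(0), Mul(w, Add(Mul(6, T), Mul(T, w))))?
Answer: Rational(-16740193, 1501998) ≈ -11.145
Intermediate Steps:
Function('x')(T, w) = Add(-5, Mul(w, Add(Mul(6, T), Mul(T, w))))
q = -1002 (q = Add(-229, -773) = -1002)
Add(Mul(97, Pow(q, -1)), Mul(Function('x')(-69, -30), Pow(4497, -1))) = Add(Mul(97, Pow(-1002, -1)), Mul(Add(-5, Mul(-69, Pow(-30, 2)), Mul(6, -69, -30)), Pow(4497, -1))) = Add(Mul(97, Rational(-1, 1002)), Mul(Add(-5, Mul(-69, 900), 12420), Rational(1, 4497))) = Add(Rational(-97, 1002), Mul(Add(-5, -62100, 12420), Rational(1, 4497))) = Add(Rational(-97, 1002), Mul(-49685, Rational(1, 4497))) = Add(Rational(-97, 1002), Rational(-49685, 4497)) = Rational(-16740193, 1501998)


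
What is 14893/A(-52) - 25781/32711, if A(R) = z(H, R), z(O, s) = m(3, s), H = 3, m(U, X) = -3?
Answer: -69606038/14019 ≈ -4965.1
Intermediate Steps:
z(O, s) = -3
A(R) = -3
14893/A(-52) - 25781/32711 = 14893/(-3) - 25781/32711 = 14893*(-1/3) - 25781*1/32711 = -14893/3 - 3683/4673 = -69606038/14019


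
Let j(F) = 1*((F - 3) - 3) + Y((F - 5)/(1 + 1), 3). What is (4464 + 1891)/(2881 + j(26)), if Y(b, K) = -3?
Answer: 6355/2898 ≈ 2.1929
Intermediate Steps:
j(F) = -9 + F (j(F) = 1*((F - 3) - 3) - 3 = 1*((-3 + F) - 3) - 3 = 1*(-6 + F) - 3 = (-6 + F) - 3 = -9 + F)
(4464 + 1891)/(2881 + j(26)) = (4464 + 1891)/(2881 + (-9 + 26)) = 6355/(2881 + 17) = 6355/2898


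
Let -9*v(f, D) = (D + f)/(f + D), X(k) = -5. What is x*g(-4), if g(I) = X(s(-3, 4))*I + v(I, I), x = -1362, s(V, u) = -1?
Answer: -81266/3 ≈ -27089.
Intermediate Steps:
v(f, D) = -1/9 (v(f, D) = -(D + f)/(9*(f + D)) = -(D + f)/(9*(D + f)) = -1/9*1 = -1/9)
g(I) = -1/9 - 5*I (g(I) = -5*I - 1/9 = -1/9 - 5*I)
x*g(-4) = -1362*(-1/9 - 5*(-4)) = -1362*(-1/9 + 20) = -1362*179/9 = -81266/3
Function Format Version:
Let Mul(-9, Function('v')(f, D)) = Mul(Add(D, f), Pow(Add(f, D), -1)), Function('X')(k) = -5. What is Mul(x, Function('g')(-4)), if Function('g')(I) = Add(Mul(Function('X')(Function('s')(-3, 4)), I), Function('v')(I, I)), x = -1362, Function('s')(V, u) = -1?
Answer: Rational(-81266, 3) ≈ -27089.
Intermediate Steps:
Function('v')(f, D) = Rational(-1, 9) (Function('v')(f, D) = Mul(Rational(-1, 9), Mul(Add(D, f), Pow(Add(f, D), -1))) = Mul(Rational(-1, 9), Mul(Add(D, f), Pow(Add(D, f), -1))) = Mul(Rational(-1, 9), 1) = Rational(-1, 9))
Function('g')(I) = Add(Rational(-1, 9), Mul(-5, I)) (Function('g')(I) = Add(Mul(-5, I), Rational(-1, 9)) = Add(Rational(-1, 9), Mul(-5, I)))
Mul(x, Function('g')(-4)) = Mul(-1362, Add(Rational(-1, 9), Mul(-5, -4))) = Mul(-1362, Add(Rational(-1, 9), 20)) = Mul(-1362, Rational(179, 9)) = Rational(-81266, 3)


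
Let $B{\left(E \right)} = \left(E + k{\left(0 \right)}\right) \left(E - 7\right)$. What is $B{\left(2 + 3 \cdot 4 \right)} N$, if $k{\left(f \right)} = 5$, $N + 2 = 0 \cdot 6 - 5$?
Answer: $-931$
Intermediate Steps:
$N = -7$ ($N = -2 + \left(0 \cdot 6 - 5\right) = -2 + \left(0 - 5\right) = -2 - 5 = -7$)
$B{\left(E \right)} = \left(-7 + E\right) \left(5 + E\right)$ ($B{\left(E \right)} = \left(E + 5\right) \left(E - 7\right) = \left(5 + E\right) \left(-7 + E\right) = \left(-7 + E\right) \left(5 + E\right)$)
$B{\left(2 + 3 \cdot 4 \right)} N = \left(-35 + \left(2 + 3 \cdot 4\right)^{2} - 2 \left(2 + 3 \cdot 4\right)\right) \left(-7\right) = \left(-35 + \left(2 + 12\right)^{2} - 2 \left(2 + 12\right)\right) \left(-7\right) = \left(-35 + 14^{2} - 28\right) \left(-7\right) = \left(-35 + 196 - 28\right) \left(-7\right) = 133 \left(-7\right) = -931$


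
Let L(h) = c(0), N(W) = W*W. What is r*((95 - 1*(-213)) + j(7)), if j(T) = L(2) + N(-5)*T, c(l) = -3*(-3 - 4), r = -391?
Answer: -197064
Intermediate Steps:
c(l) = 21 (c(l) = -3*(-7) = 21)
N(W) = W**2
L(h) = 21
j(T) = 21 + 25*T (j(T) = 21 + (-5)**2*T = 21 + 25*T)
r*((95 - 1*(-213)) + j(7)) = -391*((95 - 1*(-213)) + (21 + 25*7)) = -391*((95 + 213) + (21 + 175)) = -391*(308 + 196) = -391*504 = -197064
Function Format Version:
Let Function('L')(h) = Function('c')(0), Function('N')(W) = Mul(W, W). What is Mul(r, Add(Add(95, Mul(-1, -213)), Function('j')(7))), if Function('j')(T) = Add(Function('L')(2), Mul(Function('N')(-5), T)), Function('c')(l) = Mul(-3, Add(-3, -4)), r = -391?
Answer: -197064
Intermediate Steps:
Function('c')(l) = 21 (Function('c')(l) = Mul(-3, -7) = 21)
Function('N')(W) = Pow(W, 2)
Function('L')(h) = 21
Function('j')(T) = Add(21, Mul(25, T)) (Function('j')(T) = Add(21, Mul(Pow(-5, 2), T)) = Add(21, Mul(25, T)))
Mul(r, Add(Add(95, Mul(-1, -213)), Function('j')(7))) = Mul(-391, Add(Add(95, Mul(-1, -213)), Add(21, Mul(25, 7)))) = Mul(-391, Add(Add(95, 213), Add(21, 175))) = Mul(-391, Add(308, 196)) = Mul(-391, 504) = -197064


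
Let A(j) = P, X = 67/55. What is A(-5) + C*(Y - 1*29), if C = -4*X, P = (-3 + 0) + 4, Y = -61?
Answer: 4835/11 ≈ 439.55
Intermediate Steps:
X = 67/55 (X = 67*(1/55) = 67/55 ≈ 1.2182)
P = 1 (P = -3 + 4 = 1)
A(j) = 1
C = -268/55 (C = -4*67/55 = -268/55 ≈ -4.8727)
A(-5) + C*(Y - 1*29) = 1 - 268*(-61 - 1*29)/55 = 1 - 268*(-61 - 29)/55 = 1 - 268/55*(-90) = 1 + 4824/11 = 4835/11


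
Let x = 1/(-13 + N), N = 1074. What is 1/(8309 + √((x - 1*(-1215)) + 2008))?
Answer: 8815849/73247469737 - 6*√100783329/73247469737 ≈ 0.00011953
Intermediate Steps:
x = 1/1061 (x = 1/(-13 + 1074) = 1/1061 ≈ 0.00094251)
1/(8309 + √((x - 1*(-1215)) + 2008)) = 1/(8309 + √((1/1061 - 1*(-1215)) + 2008)) = 1/(8309 + √((1/1061 + 1215) + 2008)) = 1/(8309 + √(1289116/1061 + 2008)) = 1/(8309 + √(3419604/1061)) = 1/(8309 + 6*√100783329/1061)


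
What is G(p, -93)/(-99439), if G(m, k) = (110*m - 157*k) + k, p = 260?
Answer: -43108/99439 ≈ -0.43351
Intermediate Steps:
G(m, k) = -156*k + 110*m (G(m, k) = (-157*k + 110*m) + k = -156*k + 110*m)
G(p, -93)/(-99439) = (-156*(-93) + 110*260)/(-99439) = (14508 + 28600)*(-1/99439) = 43108*(-1/99439) = -43108/99439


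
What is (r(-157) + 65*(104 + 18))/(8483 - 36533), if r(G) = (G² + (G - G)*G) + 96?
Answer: -1307/1122 ≈ -1.1649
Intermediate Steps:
r(G) = 96 + G² (r(G) = (G² + 0*G) + 96 = (G² + 0) + 96 = G² + 96 = 96 + G²)
(r(-157) + 65*(104 + 18))/(8483 - 36533) = ((96 + (-157)²) + 65*(104 + 18))/(8483 - 36533) = ((96 + 24649) + 65*122)/(-28050) = (24745 + 7930)*(-1/28050) = 32675*(-1/28050) = -1307/1122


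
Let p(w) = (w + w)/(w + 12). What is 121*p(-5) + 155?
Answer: -125/7 ≈ -17.857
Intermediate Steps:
p(w) = 2*w/(12 + w) (p(w) = (2*w)/(12 + w) = 2*w/(12 + w))
121*p(-5) + 155 = 121*(2*(-5)/(12 - 5)) + 155 = 121*(2*(-5)/7) + 155 = 121*(2*(-5)*(⅐)) + 155 = 121*(-10/7) + 155 = -1210/7 + 155 = -125/7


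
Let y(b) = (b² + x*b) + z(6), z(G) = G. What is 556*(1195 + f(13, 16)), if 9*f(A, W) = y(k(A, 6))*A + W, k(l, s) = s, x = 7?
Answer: 6595828/9 ≈ 7.3287e+5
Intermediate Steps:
y(b) = 6 + b² + 7*b (y(b) = (b² + 7*b) + 6 = 6 + b² + 7*b)
f(A, W) = W/9 + 28*A/3 (f(A, W) = ((6 + 6² + 7*6)*A + W)/9 = ((6 + 36 + 42)*A + W)/9 = (84*A + W)/9 = (W + 84*A)/9 = W/9 + 28*A/3)
556*(1195 + f(13, 16)) = 556*(1195 + ((⅑)*16 + (28/3)*13)) = 556*(1195 + (16/9 + 364/3)) = 556*(1195 + 1108/9) = 556*(11863/9) = 6595828/9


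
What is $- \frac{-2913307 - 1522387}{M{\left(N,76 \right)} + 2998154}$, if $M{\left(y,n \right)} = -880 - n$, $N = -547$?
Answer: $\frac{2217847}{1498599} \approx 1.4799$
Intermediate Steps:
$- \frac{-2913307 - 1522387}{M{\left(N,76 \right)} + 2998154} = - \frac{-2913307 - 1522387}{\left(-880 - 76\right) + 2998154} = - \frac{-4435694}{\left(-880 - 76\right) + 2998154} = - \frac{-4435694}{-956 + 2998154} = - \frac{-4435694}{2997198} = \left(-1\right) \left(- \frac{2217847}{1498599}\right) = \frac{2217847}{1498599}$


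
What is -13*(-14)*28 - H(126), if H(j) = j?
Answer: 4970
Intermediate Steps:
-13*(-14)*28 - H(126) = -13*(-14)*28 - 1*126 = 182*28 - 126 = 5096 - 126 = 4970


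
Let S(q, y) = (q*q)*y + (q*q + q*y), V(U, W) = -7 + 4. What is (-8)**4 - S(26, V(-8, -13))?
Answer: 5526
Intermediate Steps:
V(U, W) = -3
S(q, y) = q**2 + q*y + y*q**2 (S(q, y) = q**2*y + (q**2 + q*y) = y*q**2 + (q**2 + q*y) = q**2 + q*y + y*q**2)
(-8)**4 - S(26, V(-8, -13)) = (-8)**4 - 26*(26 - 3 + 26*(-3)) = 4096 - 26*(26 - 3 - 78) = 4096 - 26*(-55) = 4096 - 1*(-1430) = 4096 + 1430 = 5526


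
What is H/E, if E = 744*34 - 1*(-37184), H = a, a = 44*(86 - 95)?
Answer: -9/1420 ≈ -0.0063380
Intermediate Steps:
a = -396 (a = 44*(-9) = -396)
H = -396
E = 62480 (E = 25296 + 37184 = 62480)
H/E = -396/62480 = -396*1/62480 = -9/1420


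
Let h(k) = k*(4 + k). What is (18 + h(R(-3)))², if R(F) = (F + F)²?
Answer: 2125764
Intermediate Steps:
R(F) = 4*F² (R(F) = (2*F)² = 4*F²)
(18 + h(R(-3)))² = (18 + (4*(-3)²)*(4 + 4*(-3)²))² = (18 + (4*9)*(4 + 4*9))² = (18 + 36*(4 + 36))² = (18 + 36*40)² = (18 + 1440)² = 1458² = 2125764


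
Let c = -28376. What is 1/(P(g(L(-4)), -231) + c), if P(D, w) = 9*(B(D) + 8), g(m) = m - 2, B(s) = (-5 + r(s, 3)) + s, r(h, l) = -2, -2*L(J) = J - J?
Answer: -1/28385 ≈ -3.5230e-5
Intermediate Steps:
L(J) = 0 (L(J) = -(J - J)/2 = -½*0 = 0)
B(s) = -7 + s (B(s) = (-5 - 2) + s = -7 + s)
g(m) = -2 + m
P(D, w) = 9 + 9*D (P(D, w) = 9*((-7 + D) + 8) = 9*(1 + D) = 9 + 9*D)
1/(P(g(L(-4)), -231) + c) = 1/((9 + 9*(-2 + 0)) - 28376) = 1/((9 + 9*(-2)) - 28376) = 1/((9 - 18) - 28376) = 1/(-9 - 28376) = 1/(-28385) = -1/28385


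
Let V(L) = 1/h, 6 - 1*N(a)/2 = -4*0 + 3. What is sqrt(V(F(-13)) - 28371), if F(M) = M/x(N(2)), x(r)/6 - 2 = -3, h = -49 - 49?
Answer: I*sqrt(5560718)/14 ≈ 168.44*I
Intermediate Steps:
h = -98
N(a) = 6 (N(a) = 12 - 2*(-4*0 + 3) = 12 - 2*(0 + 3) = 12 - 2*3 = 12 - 6 = 6)
x(r) = -6 (x(r) = 12 + 6*(-3) = 12 - 18 = -6)
F(M) = -M/6 (F(M) = M/(-6) = M*(-1/6) = -M/6)
V(L) = -1/98 (V(L) = 1/(-98) = -1/98)
sqrt(V(F(-13)) - 28371) = sqrt(-1/98 - 28371) = sqrt(-2780359/98) = I*sqrt(5560718)/14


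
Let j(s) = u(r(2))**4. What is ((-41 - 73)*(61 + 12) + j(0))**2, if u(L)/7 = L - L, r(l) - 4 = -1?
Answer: 69255684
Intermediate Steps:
r(l) = 3 (r(l) = 4 - 1 = 3)
u(L) = 0 (u(L) = 7*(L - L) = 7*0 = 0)
j(s) = 0 (j(s) = 0**4 = 0)
((-41 - 73)*(61 + 12) + j(0))**2 = ((-41 - 73)*(61 + 12) + 0)**2 = (-114*73 + 0)**2 = (-8322 + 0)**2 = (-8322)**2 = 69255684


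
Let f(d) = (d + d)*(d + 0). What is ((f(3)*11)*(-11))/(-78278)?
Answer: 1089/39139 ≈ 0.027824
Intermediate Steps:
f(d) = 2*d**2 (f(d) = (2*d)*d = 2*d**2)
((f(3)*11)*(-11))/(-78278) = (((2*3**2)*11)*(-11))/(-78278) = (((2*9)*11)*(-11))*(-1/78278) = ((18*11)*(-11))*(-1/78278) = (198*(-11))*(-1/78278) = -2178*(-1/78278) = 1089/39139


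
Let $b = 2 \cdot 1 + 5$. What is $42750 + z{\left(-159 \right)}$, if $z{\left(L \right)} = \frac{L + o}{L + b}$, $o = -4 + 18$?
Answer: $\frac{6498145}{152} \approx 42751.0$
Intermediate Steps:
$o = 14$
$b = 7$ ($b = 2 + 5 = 7$)
$z{\left(L \right)} = \frac{14 + L}{7 + L}$ ($z{\left(L \right)} = \frac{L + 14}{L + 7} = \frac{14 + L}{7 + L}$)
$42750 + z{\left(-159 \right)} = 42750 + \frac{14 - 159}{7 - 159} = 42750 + \frac{1}{-152} \left(-145\right) = 42750 - - \frac{145}{152} = 42750 + \frac{145}{152} = \frac{6498145}{152}$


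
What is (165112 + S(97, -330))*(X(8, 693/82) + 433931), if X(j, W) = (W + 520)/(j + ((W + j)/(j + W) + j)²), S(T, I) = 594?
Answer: 262384826842663/3649 ≈ 7.1906e+10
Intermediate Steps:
X(j, W) = (520 + W)/(j + (1 + j)²) (X(j, W) = (520 + W)/(j + ((W + j)/(W + j) + j)²) = (520 + W)/(j + (1 + j)²))
(165112 + S(97, -330))*(X(8, 693/82) + 433931) = (165112 + 594)*((520 + 693/82)/(1 + 8² + 3*8) + 433931) = 165706*((520 + 693*(1/82))/(1 + 64 + 24) + 433931) = 165706*((520 + 693/82)/89 + 433931) = 165706*((1/89)*(43333/82) + 433931) = 165706*(43333/7298 + 433931) = 165706*(3166871771/7298) = 262384826842663/3649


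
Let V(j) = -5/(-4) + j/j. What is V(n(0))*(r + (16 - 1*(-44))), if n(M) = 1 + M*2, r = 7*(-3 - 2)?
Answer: 225/4 ≈ 56.250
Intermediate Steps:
r = -35 (r = 7*(-5) = -35)
n(M) = 1 + 2*M
V(j) = 9/4 (V(j) = -5*(-1/4) + 1 = 5/4 + 1 = 9/4)
V(n(0))*(r + (16 - 1*(-44))) = 9*(-35 + (16 - 1*(-44)))/4 = 9*(-35 + (16 + 44))/4 = 9*(-35 + 60)/4 = (9/4)*25 = 225/4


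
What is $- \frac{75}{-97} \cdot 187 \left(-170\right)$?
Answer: $- \frac{2384250}{97} \approx -24580.0$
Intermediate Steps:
$- \frac{75}{-97} \cdot 187 \left(-170\right) = \left(-75\right) \left(- \frac{1}{97}\right) 187 \left(-170\right) = \frac{75}{97} \cdot 187 \left(-170\right) = \frac{14025}{97} \left(-170\right) = - \frac{2384250}{97}$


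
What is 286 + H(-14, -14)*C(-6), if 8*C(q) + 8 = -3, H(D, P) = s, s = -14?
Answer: 1221/4 ≈ 305.25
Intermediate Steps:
H(D, P) = -14
C(q) = -11/8 (C(q) = -1 + (⅛)*(-3) = -1 - 3/8 = -11/8)
286 + H(-14, -14)*C(-6) = 286 - 14*(-11/8) = 286 + 77/4 = 1221/4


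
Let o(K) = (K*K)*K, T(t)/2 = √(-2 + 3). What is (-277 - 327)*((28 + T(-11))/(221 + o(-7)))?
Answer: 9060/61 ≈ 148.52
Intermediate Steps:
T(t) = 2 (T(t) = 2*√(-2 + 3) = 2*√1 = 2*1 = 2)
o(K) = K³ (o(K) = K²*K = K³)
(-277 - 327)*((28 + T(-11))/(221 + o(-7))) = (-277 - 327)*((28 + 2)/(221 + (-7)³)) = -18120/(221 - 343) = -18120/(-122) = -18120*(-1)/122 = -604*(-15/61) = 9060/61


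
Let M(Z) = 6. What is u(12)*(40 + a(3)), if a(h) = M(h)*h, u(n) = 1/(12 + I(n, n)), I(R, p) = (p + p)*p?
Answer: 29/150 ≈ 0.19333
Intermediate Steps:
I(R, p) = 2*p² (I(R, p) = (2*p)*p = 2*p²)
u(n) = 1/(12 + 2*n²)
a(h) = 6*h
u(12)*(40 + a(3)) = (1/(2*(6 + 12²)))*(40 + 6*3) = (1/(2*(6 + 144)))*(40 + 18) = ((½)/150)*58 = ((½)*(1/150))*58 = (1/300)*58 = 29/150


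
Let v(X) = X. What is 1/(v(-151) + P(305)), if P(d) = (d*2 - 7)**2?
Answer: 1/363458 ≈ 2.7513e-6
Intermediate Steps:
P(d) = (-7 + 2*d)**2 (P(d) = (2*d - 7)**2 = (-7 + 2*d)**2)
1/(v(-151) + P(305)) = 1/(-151 + (-7 + 2*305)**2) = 1/(-151 + (-7 + 610)**2) = 1/(-151 + 603**2) = 1/(-151 + 363609) = 1/363458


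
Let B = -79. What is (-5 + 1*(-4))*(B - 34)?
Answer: 1017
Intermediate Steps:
(-5 + 1*(-4))*(B - 34) = (-5 + 1*(-4))*(-79 - 34) = (-5 - 4)*(-113) = -9*(-113) = 1017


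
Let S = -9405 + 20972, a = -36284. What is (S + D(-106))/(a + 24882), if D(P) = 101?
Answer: -5834/5701 ≈ -1.0233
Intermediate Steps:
S = 11567
(S + D(-106))/(a + 24882) = (11567 + 101)/(-36284 + 24882) = 11668/(-11402) = 11668*(-1/11402) = -5834/5701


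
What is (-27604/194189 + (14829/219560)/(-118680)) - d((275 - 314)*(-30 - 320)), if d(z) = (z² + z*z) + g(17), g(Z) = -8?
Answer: -27327605749667157708149/73334155364800 ≈ -3.7264e+8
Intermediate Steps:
d(z) = -8 + 2*z² (d(z) = (z² + z*z) - 8 = (z² + z²) - 8 = 2*z² - 8 = -8 + 2*z²)
(-27604/194189 + (14829/219560)/(-118680)) - d((275 - 314)*(-30 - 320)) = (-27604/194189 + (14829/219560)/(-118680)) - (-8 + 2*((275 - 314)*(-30 - 320))²) = (-27604*1/194189 + (14829*(1/219560))*(-1/118680)) - (-8 + 2*(-39*(-350))²) = (-27604/194189 + (14829/219560)*(-1/118680)) - (-8 + 2*13650²) = (-27604/194189 - 4943/8685793600) - (-8 + 2*186322500) = -10424504626549/73334155364800 - (-8 + 372645000) = -10424504626549/73334155364800 - 1*372644992 = -10424504626549/73334155364800 - 372644992 = -27327605749667157708149/73334155364800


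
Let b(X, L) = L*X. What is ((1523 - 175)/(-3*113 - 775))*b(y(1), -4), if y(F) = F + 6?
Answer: 18872/557 ≈ 33.882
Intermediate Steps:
y(F) = 6 + F
((1523 - 175)/(-3*113 - 775))*b(y(1), -4) = ((1523 - 175)/(-3*113 - 775))*(-4*(6 + 1)) = (1348/(-339 - 775))*(-4*7) = (1348/(-1114))*(-28) = (1348*(-1/1114))*(-28) = -674/557*(-28) = 18872/557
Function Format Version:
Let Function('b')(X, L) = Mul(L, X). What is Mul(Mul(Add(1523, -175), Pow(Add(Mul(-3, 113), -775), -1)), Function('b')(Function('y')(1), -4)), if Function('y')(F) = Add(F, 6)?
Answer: Rational(18872, 557) ≈ 33.882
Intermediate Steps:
Function('y')(F) = Add(6, F)
Mul(Mul(Add(1523, -175), Pow(Add(Mul(-3, 113), -775), -1)), Function('b')(Function('y')(1), -4)) = Mul(Mul(Add(1523, -175), Pow(Add(Mul(-3, 113), -775), -1)), Mul(-4, Add(6, 1))) = Mul(Mul(1348, Pow(Add(-339, -775), -1)), Mul(-4, 7)) = Mul(Mul(1348, Pow(-1114, -1)), -28) = Mul(Mul(1348, Rational(-1, 1114)), -28) = Mul(Rational(-674, 557), -28) = Rational(18872, 557)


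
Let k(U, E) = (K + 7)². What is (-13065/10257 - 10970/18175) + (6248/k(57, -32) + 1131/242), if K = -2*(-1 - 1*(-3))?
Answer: 1451317072009/2082178890 ≈ 697.02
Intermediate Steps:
K = -4 (K = -2*(-1 + 3) = -2*2 = -4)
k(U, E) = 9 (k(U, E) = (-4 + 7)² = 3² = 9)
(-13065/10257 - 10970/18175) + (6248/k(57, -32) + 1131/242) = (-13065/10257 - 10970/18175) + (6248/9 + 1131/242) = (-13065*1/10257 - 10970*1/18175) + (6248*(⅑) + 1131*(1/242)) = (-335/263 - 2194/3635) + (6248/9 + 1131/242) = -1794747/956005 + 1522195/2178 = 1451317072009/2082178890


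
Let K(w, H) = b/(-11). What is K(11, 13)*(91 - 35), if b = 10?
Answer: -560/11 ≈ -50.909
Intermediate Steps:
K(w, H) = -10/11 (K(w, H) = 10/(-11) = 10*(-1/11) = -10/11)
K(11, 13)*(91 - 35) = -10*(91 - 35)/11 = -10/11*56 = -560/11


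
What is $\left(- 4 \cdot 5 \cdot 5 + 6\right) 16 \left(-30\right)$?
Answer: $45120$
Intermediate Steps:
$\left(- 4 \cdot 5 \cdot 5 + 6\right) 16 \left(-30\right) = \left(\left(-4\right) 25 + 6\right) 16 \left(-30\right) = \left(-100 + 6\right) 16 \left(-30\right) = \left(-94\right) 16 \left(-30\right) = \left(-1504\right) \left(-30\right) = 45120$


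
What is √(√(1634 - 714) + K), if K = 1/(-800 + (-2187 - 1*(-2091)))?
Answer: √(-14 + 25088*√230)/112 ≈ 5.5073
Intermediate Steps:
K = -1/896 (K = 1/(-800 + (-2187 + 2091)) = 1/(-800 - 96) = 1/(-896) = -1/896 ≈ -0.0011161)
√(√(1634 - 714) + K) = √(√(1634 - 714) - 1/896) = √(√920 - 1/896) = √(2*√230 - 1/896) = √(-1/896 + 2*√230)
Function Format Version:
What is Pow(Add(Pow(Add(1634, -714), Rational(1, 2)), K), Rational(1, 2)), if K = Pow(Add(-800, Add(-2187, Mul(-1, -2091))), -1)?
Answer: Mul(Rational(1, 112), Pow(Add(-14, Mul(25088, Pow(230, Rational(1, 2)))), Rational(1, 2))) ≈ 5.5073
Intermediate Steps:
K = Rational(-1, 896) (K = Pow(Add(-800, Add(-2187, 2091)), -1) = Pow(Add(-800, -96), -1) = Pow(-896, -1) = Rational(-1, 896) ≈ -0.0011161)
Pow(Add(Pow(Add(1634, -714), Rational(1, 2)), K), Rational(1, 2)) = Pow(Add(Pow(Add(1634, -714), Rational(1, 2)), Rational(-1, 896)), Rational(1, 2)) = Pow(Add(Pow(920, Rational(1, 2)), Rational(-1, 896)), Rational(1, 2)) = Pow(Add(Mul(2, Pow(230, Rational(1, 2))), Rational(-1, 896)), Rational(1, 2)) = Pow(Add(Rational(-1, 896), Mul(2, Pow(230, Rational(1, 2)))), Rational(1, 2))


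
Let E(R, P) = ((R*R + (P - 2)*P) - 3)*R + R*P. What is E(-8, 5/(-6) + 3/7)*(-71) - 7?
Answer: 15419107/441 ≈ 34964.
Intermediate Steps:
E(R, P) = P*R + R*(-3 + R**2 + P*(-2 + P)) (E(R, P) = ((R**2 + (-2 + P)*P) - 3)*R + P*R = ((R**2 + P*(-2 + P)) - 3)*R + P*R = (-3 + R**2 + P*(-2 + P))*R + P*R = R*(-3 + R**2 + P*(-2 + P)) + P*R = P*R + R*(-3 + R**2 + P*(-2 + P)))
E(-8, 5/(-6) + 3/7)*(-71) - 7 = -8*(-3 + (5/(-6) + 3/7)**2 + (-8)**2 - (5/(-6) + 3/7))*(-71) - 7 = -8*(-3 + (5*(-1/6) + 3*(1/7))**2 + 64 - (5*(-1/6) + 3*(1/7)))*(-71) - 7 = -8*(-3 + (-5/6 + 3/7)**2 + 64 - (-5/6 + 3/7))*(-71) - 7 = -8*(-3 + (-17/42)**2 + 64 - 1*(-17/42))*(-71) - 7 = -8*(-3 + 289/1764 + 64 + 17/42)*(-71) - 7 = -8*108607/1764*(-71) - 7 = -217214/441*(-71) - 7 = 15422194/441 - 7 = 15419107/441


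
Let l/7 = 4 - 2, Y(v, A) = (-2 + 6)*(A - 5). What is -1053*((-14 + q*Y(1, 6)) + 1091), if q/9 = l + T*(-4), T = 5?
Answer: -906633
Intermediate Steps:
Y(v, A) = -20 + 4*A (Y(v, A) = 4*(-5 + A) = -20 + 4*A)
l = 14 (l = 7*(4 - 2) = 7*2 = 14)
q = -54 (q = 9*(14 + 5*(-4)) = 9*(14 - 20) = 9*(-6) = -54)
-1053*((-14 + q*Y(1, 6)) + 1091) = -1053*((-14 - 54*(-20 + 4*6)) + 1091) = -1053*((-14 - 54*(-20 + 24)) + 1091) = -1053*((-14 - 54*4) + 1091) = -1053*((-14 - 216) + 1091) = -1053*(-230 + 1091) = -1053*861 = -906633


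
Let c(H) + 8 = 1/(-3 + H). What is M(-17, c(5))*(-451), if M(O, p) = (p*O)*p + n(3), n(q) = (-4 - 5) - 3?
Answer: 1746723/4 ≈ 4.3668e+5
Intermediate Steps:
n(q) = -12 (n(q) = -9 - 3 = -12)
c(H) = -8 + 1/(-3 + H)
M(O, p) = -12 + O*p**2 (M(O, p) = (p*O)*p - 12 = (O*p)*p - 12 = O*p**2 - 12 = -12 + O*p**2)
M(-17, c(5))*(-451) = (-12 - 17*(25 - 8*5)**2/(-3 + 5)**2)*(-451) = (-12 - 17*(25 - 40)**2/4)*(-451) = (-12 - 17*((1/2)*(-15))**2)*(-451) = (-12 - 17*(-15/2)**2)*(-451) = (-12 - 17*225/4)*(-451) = (-12 - 3825/4)*(-451) = -3873/4*(-451) = 1746723/4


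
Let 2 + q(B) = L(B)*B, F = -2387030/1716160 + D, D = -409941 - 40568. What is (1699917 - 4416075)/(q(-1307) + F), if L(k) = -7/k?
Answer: 466136171328/77316335791 ≈ 6.0289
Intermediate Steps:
D = -450509
F = -77314791247/171616 (F = -2387030/1716160 - 450509 = -2387030*1/1716160 - 450509 = -238703/171616 - 450509 = -77314791247/171616 ≈ -4.5051e+5)
q(B) = -9 (q(B) = -2 + (-7/B)*B = -2 - 7 = -9)
(1699917 - 4416075)/(q(-1307) + F) = (1699917 - 4416075)/(-9 - 77314791247/171616) = -2716158/(-77316335791/171616) = -2716158*(-171616/77316335791) = 466136171328/77316335791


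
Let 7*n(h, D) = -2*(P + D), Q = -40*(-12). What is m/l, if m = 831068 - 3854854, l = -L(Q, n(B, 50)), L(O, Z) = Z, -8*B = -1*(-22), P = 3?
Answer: -10583251/53 ≈ -1.9968e+5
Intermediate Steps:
B = -11/4 (B = -(-1)*(-22)/8 = -1/8*22 = -11/4 ≈ -2.7500)
Q = 480
n(h, D) = -6/7 - 2*D/7 (n(h, D) = (-2*(3 + D))/7 = (-6 - 2*D)/7 = -6/7 - 2*D/7)
l = 106/7 (l = -(-6/7 - 2/7*50) = -(-6/7 - 100/7) = -1*(-106/7) = 106/7 ≈ 15.143)
m = -3023786
m/l = -3023786/106/7 = -3023786*7/106 = -10583251/53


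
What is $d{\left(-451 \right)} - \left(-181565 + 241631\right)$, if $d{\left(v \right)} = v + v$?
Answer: $-60968$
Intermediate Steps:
$d{\left(v \right)} = 2 v$
$d{\left(-451 \right)} - \left(-181565 + 241631\right) = 2 \left(-451\right) - \left(-181565 + 241631\right) = -902 - 60066 = -60968$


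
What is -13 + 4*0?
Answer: -13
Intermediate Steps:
-13 + 4*0 = -13 + 0 = -13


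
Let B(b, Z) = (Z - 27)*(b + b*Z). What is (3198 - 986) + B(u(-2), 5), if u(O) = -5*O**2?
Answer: 4852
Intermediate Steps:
B(b, Z) = (-27 + Z)*(b + Z*b)
(3198 - 986) + B(u(-2), 5) = (3198 - 986) + (-5*(-2)**2)*(-27 + 5**2 - 26*5) = 2212 + (-5*4)*(-27 + 25 - 130) = 2212 - 20*(-132) = 2212 + 2640 = 4852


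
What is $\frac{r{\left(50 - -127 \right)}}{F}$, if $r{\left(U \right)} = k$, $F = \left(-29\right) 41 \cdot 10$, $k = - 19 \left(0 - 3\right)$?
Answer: $- \frac{57}{11890} \approx -0.0047939$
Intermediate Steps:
$k = 57$ ($k = \left(-19\right) \left(-3\right) = 57$)
$F = -11890$ ($F = \left(-1189\right) 10 = -11890$)
$r{\left(U \right)} = 57$
$\frac{r{\left(50 - -127 \right)}}{F} = \frac{57}{-11890} = 57 \left(- \frac{1}{11890}\right) = - \frac{57}{11890}$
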